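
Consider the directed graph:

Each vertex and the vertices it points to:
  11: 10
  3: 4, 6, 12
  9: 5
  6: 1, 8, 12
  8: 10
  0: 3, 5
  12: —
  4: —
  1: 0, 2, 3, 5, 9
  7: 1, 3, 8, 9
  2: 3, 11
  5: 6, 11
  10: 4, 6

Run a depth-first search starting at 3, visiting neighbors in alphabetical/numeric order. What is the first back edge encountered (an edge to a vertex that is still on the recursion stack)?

DFS from 3 (visiting neighbors in alphabetical/numeric order); mark gray on enter, black on exit:
3 gray
  4 gray
  4 black
  6 gray
    1 gray
      0 gray
        0→3: 3 is gray → back edge
First back edge: 0 → 3.

0->3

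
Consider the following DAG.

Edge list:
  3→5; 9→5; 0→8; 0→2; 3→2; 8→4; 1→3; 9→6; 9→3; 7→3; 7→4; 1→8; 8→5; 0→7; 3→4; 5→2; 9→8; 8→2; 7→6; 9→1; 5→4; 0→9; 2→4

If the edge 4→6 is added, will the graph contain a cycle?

Adding 4→6 creates a cycle iff 6 can already reach 4.
Explore from 6: no path reaches 4. The graph stays acyclic.

No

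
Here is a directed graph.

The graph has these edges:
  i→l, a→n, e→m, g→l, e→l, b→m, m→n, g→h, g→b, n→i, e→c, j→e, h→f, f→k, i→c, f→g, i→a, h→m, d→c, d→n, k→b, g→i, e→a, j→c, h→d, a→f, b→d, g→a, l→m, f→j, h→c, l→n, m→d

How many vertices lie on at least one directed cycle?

13

A vertex is on a directed cycle iff it belongs to a strongly connected component of size ≥ 2 (or has a self-loop).
The vertices on cycles are {a, b, d, e, f, g, h, i, j, k, l, m, n} — 13 in total.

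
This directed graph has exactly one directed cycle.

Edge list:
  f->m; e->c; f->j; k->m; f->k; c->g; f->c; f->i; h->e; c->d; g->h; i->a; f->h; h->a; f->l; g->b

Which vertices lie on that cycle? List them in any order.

c, e, g, h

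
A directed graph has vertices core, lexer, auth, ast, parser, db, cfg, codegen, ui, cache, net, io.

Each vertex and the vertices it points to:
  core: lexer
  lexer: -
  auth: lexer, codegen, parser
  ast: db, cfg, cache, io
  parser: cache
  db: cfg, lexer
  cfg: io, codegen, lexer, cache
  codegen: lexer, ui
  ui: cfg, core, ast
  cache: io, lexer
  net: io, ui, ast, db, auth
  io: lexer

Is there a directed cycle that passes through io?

io lies on a cycle iff there is a path from io back to itself.
Exploring from io, it never reaches itself; equivalently, its strongly connected component is a singleton.

No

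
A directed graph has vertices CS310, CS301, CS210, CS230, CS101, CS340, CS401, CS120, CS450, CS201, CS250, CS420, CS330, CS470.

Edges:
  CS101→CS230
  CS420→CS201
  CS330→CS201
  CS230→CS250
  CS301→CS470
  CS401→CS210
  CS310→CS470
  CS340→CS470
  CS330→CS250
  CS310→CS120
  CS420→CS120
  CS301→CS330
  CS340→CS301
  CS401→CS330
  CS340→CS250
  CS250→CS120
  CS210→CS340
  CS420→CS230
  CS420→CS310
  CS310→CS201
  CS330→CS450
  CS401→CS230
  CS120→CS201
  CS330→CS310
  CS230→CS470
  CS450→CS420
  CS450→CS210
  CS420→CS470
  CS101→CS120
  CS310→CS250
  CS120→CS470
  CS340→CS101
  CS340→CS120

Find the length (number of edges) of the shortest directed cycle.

For each vertex v, BFS finds the shortest path from v back to v.
The shortest such closed walk is CS330 → CS450 → CS210 → CS340 → CS301 → CS330, length 5.

5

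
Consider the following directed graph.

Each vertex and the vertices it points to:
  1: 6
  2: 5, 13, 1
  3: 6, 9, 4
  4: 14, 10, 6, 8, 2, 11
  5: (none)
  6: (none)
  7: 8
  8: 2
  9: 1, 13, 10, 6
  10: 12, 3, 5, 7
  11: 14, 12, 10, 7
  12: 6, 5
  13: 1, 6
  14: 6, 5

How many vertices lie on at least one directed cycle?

A vertex is on a directed cycle iff it belongs to a strongly connected component of size ≥ 2 (or has a self-loop).
The vertices on cycles are {3, 4, 9, 10, 11} — 5 in total.

5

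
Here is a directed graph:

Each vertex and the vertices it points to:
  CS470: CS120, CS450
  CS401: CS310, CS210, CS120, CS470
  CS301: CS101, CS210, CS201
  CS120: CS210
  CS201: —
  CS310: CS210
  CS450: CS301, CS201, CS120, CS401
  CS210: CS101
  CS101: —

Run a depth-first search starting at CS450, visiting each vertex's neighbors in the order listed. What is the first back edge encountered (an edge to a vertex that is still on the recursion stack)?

CS470->CS450

DFS from CS450 (visiting each vertex's neighbors in the order listed); mark gray on enter, black on exit:
CS450 gray
  CS301 gray
    CS101 gray
    CS101 black
    CS210 gray
      CS210→CS101: CS101 black — skip
    CS210 black
    CS201 gray
    CS201 black
  CS301 black
  CS450→CS201: CS201 black — skip
  CS120 gray
    CS120→CS210: CS210 black — skip
  CS120 black
  CS401 gray
    CS310 gray
      CS310→CS210: CS210 black — skip
    CS310 black
    CS401→CS210: CS210 black — skip
    CS401→CS120: CS120 black — skip
    CS470 gray
      CS470→CS120: CS120 black — skip
      CS470→CS450: CS450 is gray → back edge
First back edge: CS470 → CS450.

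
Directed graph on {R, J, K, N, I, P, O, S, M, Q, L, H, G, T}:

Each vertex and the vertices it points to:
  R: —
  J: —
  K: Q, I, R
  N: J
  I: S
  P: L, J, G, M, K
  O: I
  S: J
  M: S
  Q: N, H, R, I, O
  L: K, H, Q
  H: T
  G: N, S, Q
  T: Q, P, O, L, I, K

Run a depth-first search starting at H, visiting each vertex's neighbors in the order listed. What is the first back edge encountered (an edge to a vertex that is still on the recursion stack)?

DFS from H (visiting each vertex's neighbors in the order listed); mark gray on enter, black on exit:
H gray
  T gray
    Q gray
      N gray
        J gray
        J black
      N black
      Q→H: H is gray → back edge
First back edge: Q → H.

Q→H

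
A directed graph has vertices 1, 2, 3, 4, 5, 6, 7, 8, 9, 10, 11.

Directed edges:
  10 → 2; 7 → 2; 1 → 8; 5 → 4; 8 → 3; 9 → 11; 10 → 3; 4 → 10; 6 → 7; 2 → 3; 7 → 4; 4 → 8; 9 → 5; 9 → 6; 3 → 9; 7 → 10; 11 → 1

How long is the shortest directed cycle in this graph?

5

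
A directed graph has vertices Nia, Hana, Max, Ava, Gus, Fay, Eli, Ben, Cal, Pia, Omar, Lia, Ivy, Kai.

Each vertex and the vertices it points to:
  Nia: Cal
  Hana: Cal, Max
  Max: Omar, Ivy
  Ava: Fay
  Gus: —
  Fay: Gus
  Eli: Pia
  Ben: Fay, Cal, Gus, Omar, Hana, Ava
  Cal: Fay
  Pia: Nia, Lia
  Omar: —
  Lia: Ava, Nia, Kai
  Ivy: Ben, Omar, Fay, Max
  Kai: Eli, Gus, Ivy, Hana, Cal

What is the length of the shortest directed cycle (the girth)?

2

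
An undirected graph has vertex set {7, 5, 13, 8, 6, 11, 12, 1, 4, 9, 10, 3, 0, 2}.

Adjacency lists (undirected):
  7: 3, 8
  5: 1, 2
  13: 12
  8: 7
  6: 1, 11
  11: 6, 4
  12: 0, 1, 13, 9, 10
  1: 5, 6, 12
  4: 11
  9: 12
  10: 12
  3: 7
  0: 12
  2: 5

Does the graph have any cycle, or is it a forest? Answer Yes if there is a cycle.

No

DFS, tracking each vertex's parent; an edge to a visited non-parent vertex closes a cycle.
Start from 4:
visit 4 (parent –)
  visit 11 (parent 4)
    visit 6 (parent 11)
      visit 1 (parent 6)
        visit 5 (parent 1)
          5–1: parent, skip
          visit 2 (parent 5)
            2–5: parent, skip
        1–6: parent, skip
        visit 12 (parent 1)
          visit 0 (parent 12)
            0–12: parent, skip
          12–1: parent, skip
          visit 13 (parent 12)
            13–12: parent, skip
          visit 9 (parent 12)
            9–12: parent, skip
          visit 10 (parent 12)
            10–12: parent, skip
      6–11: parent, skip
    11–4: parent, skip
visit 7 (parent –)
  visit 3 (parent 7)
    3–7: parent, skip
  visit 8 (parent 7)
    8–7: parent, skip
No non-parent visited neighbor found — the graph is a forest.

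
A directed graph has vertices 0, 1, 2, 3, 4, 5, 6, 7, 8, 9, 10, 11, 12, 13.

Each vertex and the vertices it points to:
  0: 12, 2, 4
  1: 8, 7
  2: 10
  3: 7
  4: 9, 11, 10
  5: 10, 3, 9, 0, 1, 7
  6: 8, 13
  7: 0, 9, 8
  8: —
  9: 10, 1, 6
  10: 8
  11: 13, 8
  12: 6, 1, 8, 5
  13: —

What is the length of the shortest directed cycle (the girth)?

3

For each vertex v, BFS finds the shortest path from v back to v.
The shortest such closed walk is 5 → 0 → 12 → 5, length 3.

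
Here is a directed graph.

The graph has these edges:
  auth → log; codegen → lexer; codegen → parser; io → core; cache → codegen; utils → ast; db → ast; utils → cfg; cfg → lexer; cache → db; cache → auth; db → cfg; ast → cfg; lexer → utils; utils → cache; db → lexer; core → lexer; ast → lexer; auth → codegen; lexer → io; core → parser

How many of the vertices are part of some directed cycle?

10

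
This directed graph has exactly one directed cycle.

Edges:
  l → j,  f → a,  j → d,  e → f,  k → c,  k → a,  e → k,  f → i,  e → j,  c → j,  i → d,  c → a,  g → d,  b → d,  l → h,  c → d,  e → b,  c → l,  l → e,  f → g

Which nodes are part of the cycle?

c, e, k, l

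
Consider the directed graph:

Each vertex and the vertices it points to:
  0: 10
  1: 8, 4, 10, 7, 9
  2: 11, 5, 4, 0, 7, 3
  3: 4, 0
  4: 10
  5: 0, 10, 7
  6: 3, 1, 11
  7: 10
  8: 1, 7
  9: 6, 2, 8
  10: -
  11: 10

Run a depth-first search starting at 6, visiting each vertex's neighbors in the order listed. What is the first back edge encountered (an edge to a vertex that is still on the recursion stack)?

8→1

DFS from 6 (visiting each vertex's neighbors in the order listed); mark gray on enter, black on exit:
6 gray
  3 gray
    4 gray
      10 gray
      10 black
    4 black
    0 gray
      0→10: 10 black — skip
    0 black
  3 black
  1 gray
    8 gray
      8→1: 1 is gray → back edge
First back edge: 8 → 1.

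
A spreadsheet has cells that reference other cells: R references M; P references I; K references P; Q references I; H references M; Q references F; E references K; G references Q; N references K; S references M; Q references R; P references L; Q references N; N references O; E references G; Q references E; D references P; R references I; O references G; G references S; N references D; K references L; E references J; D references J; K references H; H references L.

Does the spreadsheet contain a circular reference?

DFS with white/gray/black marking, starting from I:
I gray
I black
D gray
  J gray
  J black
  P gray
    L gray
    L black
    P→I: I black — skip
  P black
D black
E gray
  K gray
    K→L: L black — skip
    H gray
      M gray
      M black
      H→L: L black — skip
    H black
    K→P: P black — skip
  K black
  G gray
    Q gray
      F gray
      F black
      R gray
        R→I: I black — skip
        R→M: M black — skip
      R black
      N gray
        N→D: D black — skip
        N→K: K black — skip
        O gray
          O→G: G is gray → back edge
Back edge found, so a cycle exists: G → Q → N → O → G.

Yes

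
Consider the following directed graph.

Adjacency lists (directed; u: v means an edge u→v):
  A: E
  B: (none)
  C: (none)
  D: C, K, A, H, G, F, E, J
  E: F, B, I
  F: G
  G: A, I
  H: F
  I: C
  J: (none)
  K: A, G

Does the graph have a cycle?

DFS with white/gray/black marking, starting from E:
E gray
  F gray
    G gray
      A gray
        A→E: E is gray → back edge
Back edge found, so a cycle exists: E → F → G → A → E.

Yes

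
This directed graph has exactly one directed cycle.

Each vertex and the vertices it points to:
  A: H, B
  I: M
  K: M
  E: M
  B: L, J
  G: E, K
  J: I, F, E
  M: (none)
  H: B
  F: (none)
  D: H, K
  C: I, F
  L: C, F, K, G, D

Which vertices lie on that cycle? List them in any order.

DFS with gray/black marking from B:
B gray
  L gray
    C gray
      I gray
        M gray
        M black
      I black
      F gray
      F black
    C black
    L→F: F black — skip
    K gray
      K→M: M black — skip
    K black
    G gray
      E gray
        E→M: M black — skip
      E black
      G→K: K black — skip
    G black
    D gray
      H gray
        H→B: B is gray → back edge
Back edge closes the cycle B → L → D → H → B; its vertices are {B, D, H, L}.

B, D, H, L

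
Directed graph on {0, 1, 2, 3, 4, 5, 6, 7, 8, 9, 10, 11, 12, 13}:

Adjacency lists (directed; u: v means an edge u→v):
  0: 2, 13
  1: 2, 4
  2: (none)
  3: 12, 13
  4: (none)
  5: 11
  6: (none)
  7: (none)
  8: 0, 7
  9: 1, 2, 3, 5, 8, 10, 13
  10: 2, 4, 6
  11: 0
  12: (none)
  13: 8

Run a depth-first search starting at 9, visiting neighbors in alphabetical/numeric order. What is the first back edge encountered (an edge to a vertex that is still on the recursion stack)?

0->13

DFS from 9 (visiting neighbors in alphabetical/numeric order); mark gray on enter, black on exit:
9 gray
  1 gray
    2 gray
    2 black
    4 gray
    4 black
  1 black
  9→2: 2 black — skip
  3 gray
    12 gray
    12 black
    13 gray
      8 gray
        0 gray
          0→2: 2 black — skip
          0→13: 13 is gray → back edge
First back edge: 0 → 13.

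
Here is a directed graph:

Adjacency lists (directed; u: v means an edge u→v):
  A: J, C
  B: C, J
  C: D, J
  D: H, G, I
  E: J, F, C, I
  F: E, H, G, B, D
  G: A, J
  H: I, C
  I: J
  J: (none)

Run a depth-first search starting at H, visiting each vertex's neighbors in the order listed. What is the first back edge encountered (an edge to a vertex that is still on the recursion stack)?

D→H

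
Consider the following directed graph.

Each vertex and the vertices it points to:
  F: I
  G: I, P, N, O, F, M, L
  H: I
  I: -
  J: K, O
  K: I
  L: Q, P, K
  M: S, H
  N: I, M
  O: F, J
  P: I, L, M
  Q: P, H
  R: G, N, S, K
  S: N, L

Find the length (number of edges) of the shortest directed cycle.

For each vertex v, BFS finds the shortest path from v back to v.
The shortest such closed walk is O → J → O, length 2.

2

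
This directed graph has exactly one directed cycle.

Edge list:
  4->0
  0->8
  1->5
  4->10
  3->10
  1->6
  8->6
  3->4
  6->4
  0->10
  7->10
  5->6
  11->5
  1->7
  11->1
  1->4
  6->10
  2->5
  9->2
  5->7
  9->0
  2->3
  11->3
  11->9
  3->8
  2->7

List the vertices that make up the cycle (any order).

DFS with gray/black marking from 0:
0 gray
  8 gray
    6 gray
      10 gray
      10 black
      4 gray
        4→0: 0 is gray → back edge
Back edge closes the cycle 0 → 8 → 6 → 4 → 0; its vertices are {0, 4, 6, 8}.

0, 4, 6, 8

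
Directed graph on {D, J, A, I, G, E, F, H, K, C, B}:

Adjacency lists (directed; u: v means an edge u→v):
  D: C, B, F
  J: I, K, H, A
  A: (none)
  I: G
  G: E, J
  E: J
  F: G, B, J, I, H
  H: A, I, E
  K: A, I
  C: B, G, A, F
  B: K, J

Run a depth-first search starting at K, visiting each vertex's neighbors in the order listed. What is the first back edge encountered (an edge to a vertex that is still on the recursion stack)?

J->I

DFS from K (visiting each vertex's neighbors in the order listed); mark gray on enter, black on exit:
K gray
  A gray
  A black
  I gray
    G gray
      E gray
        J gray
          J→I: I is gray → back edge
First back edge: J → I.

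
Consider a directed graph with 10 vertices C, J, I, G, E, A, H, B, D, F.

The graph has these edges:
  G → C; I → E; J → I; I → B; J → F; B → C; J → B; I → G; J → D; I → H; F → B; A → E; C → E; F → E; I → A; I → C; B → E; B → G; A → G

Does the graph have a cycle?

DFS with white/gray/black marking, starting from D:
D gray
D black
C gray
  E gray
  E black
C black
J gray
  B gray
    G gray
      G→C: C black — skip
    G black
    B→E: E black — skip
    B→C: C black — skip
  B black
  I gray
    I→C: C black — skip
    A gray
      A→E: E black — skip
      A→G: G black — skip
    A black
    I→E: E black — skip
    I→B: B black — skip
    I→G: G black — skip
    H gray
    H black
  I black
  J→D: D black — skip
  F gray
    F→B: B black — skip
    F→E: E black — skip
  F black
J black
Every edge goes to a white or black vertex — no back edge, so the graph is acyclic.

No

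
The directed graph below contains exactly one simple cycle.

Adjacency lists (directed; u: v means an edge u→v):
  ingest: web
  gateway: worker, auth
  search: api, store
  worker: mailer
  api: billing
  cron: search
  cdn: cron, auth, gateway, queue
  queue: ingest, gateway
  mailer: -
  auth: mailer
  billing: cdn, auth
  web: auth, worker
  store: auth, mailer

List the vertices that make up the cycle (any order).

api, cdn, cron, search, billing

DFS with gray/black marking from cdn:
cdn gray
  cron gray
    search gray
      api gray
        billing gray
          billing→cdn: cdn is gray → back edge
Back edge closes the cycle cdn → cron → search → api → billing → cdn; its vertices are {api, cdn, cron, search, billing}.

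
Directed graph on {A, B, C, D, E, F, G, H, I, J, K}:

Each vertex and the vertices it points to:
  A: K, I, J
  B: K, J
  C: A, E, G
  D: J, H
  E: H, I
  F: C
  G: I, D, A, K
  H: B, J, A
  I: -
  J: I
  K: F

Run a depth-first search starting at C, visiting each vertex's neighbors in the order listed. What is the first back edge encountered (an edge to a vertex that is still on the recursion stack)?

DFS from C (visiting each vertex's neighbors in the order listed); mark gray on enter, black on exit:
C gray
  A gray
    K gray
      F gray
        F→C: C is gray → back edge
First back edge: F → C.

F→C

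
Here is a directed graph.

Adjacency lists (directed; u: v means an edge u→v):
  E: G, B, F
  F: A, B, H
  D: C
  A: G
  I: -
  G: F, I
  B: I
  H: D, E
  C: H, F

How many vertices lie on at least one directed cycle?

A vertex is on a directed cycle iff it belongs to a strongly connected component of size ≥ 2 (or has a self-loop).
The vertices on cycles are {A, C, D, E, F, G, H} — 7 in total.

7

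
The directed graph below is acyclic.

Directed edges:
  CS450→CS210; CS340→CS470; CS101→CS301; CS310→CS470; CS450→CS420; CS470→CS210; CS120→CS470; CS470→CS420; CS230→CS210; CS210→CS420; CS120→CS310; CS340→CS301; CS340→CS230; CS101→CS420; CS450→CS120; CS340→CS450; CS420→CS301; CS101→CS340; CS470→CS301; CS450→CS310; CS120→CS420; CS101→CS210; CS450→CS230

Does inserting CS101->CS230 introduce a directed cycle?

Adding CS101→CS230 creates a cycle iff CS230 can already reach CS101.
Explore from CS230: no path reaches CS101. The graph stays acyclic.

No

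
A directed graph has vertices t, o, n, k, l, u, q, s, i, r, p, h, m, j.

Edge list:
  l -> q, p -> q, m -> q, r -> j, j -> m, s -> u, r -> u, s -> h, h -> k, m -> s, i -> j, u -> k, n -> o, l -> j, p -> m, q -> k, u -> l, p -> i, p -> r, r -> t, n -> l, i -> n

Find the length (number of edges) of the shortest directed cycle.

For each vertex v, BFS finds the shortest path from v back to v.
The shortest such closed walk is m → s → u → l → j → m, length 5.

5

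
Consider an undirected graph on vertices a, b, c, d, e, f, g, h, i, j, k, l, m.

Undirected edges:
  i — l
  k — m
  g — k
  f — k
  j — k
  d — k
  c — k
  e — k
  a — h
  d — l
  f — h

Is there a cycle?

No

DFS, tracking each vertex's parent; an edge to a visited non-parent vertex closes a cycle.
Start from l:
visit l (parent –)
  visit d (parent l)
    d–l: parent, skip
    visit k (parent d)
      visit m (parent k)
        m–k: parent, skip
      visit g (parent k)
        g–k: parent, skip
      visit c (parent k)
        c–k: parent, skip
      visit j (parent k)
        j–k: parent, skip
      visit e (parent k)
        e–k: parent, skip
      visit f (parent k)
        visit h (parent f)
          h–f: parent, skip
          visit a (parent h)
            a–h: parent, skip
        f–k: parent, skip
      k–d: parent, skip
  visit i (parent l)
    i–l: parent, skip
visit b (parent –)
No non-parent visited neighbor found — the graph is a forest.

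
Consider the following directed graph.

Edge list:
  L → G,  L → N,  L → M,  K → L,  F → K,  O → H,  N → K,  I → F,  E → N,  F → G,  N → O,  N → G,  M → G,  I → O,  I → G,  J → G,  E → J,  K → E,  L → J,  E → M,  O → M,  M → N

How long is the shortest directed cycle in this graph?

3

For each vertex v, BFS finds the shortest path from v back to v.
The shortest such closed walk is O → M → N → O, length 3.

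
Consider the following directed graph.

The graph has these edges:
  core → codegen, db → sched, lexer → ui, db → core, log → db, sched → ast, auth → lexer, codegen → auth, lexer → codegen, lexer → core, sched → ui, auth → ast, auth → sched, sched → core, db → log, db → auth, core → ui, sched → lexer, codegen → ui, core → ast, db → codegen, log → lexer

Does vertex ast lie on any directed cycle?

No

ast lies on a cycle iff there is a path from ast back to itself.
Exploring from ast, it never reaches itself; equivalently, its strongly connected component is a singleton.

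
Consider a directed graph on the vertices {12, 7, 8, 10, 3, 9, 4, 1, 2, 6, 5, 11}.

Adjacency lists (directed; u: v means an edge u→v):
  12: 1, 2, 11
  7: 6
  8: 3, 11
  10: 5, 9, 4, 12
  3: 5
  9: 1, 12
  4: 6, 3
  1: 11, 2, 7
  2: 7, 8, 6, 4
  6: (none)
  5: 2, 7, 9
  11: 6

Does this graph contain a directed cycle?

Yes

DFS with white/gray/black marking, starting from 8:
8 gray
  3 gray
    5 gray
      2 gray
        7 gray
          6 gray
          6 black
        7 black
        2→8: 8 is gray → back edge
Back edge found, so a cycle exists: 8 → 3 → 5 → 2 → 8.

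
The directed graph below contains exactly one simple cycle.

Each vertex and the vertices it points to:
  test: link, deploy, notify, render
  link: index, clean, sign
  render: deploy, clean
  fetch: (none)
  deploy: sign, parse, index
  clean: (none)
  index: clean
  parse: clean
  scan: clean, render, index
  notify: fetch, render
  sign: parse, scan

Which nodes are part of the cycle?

DFS with gray/black marking from deploy:
deploy gray
  sign gray
    parse gray
      clean gray
      clean black
    parse black
    scan gray
      scan→clean: clean black — skip
      render gray
        render→deploy: deploy is gray → back edge
Back edge closes the cycle deploy → sign → scan → render → deploy; its vertices are {scan, sign, deploy, render}.

scan, sign, deploy, render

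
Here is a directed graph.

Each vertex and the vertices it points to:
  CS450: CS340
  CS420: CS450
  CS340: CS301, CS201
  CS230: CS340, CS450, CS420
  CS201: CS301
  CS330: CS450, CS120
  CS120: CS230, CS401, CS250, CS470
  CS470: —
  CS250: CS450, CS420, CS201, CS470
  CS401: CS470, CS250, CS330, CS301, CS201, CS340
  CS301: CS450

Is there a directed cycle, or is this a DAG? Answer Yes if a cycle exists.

Yes

DFS with white/gray/black marking, starting from CS340:
CS340 gray
  CS301 gray
    CS450 gray
      CS450→CS340: CS340 is gray → back edge
Back edge found, so a cycle exists: CS340 → CS301 → CS450 → CS340.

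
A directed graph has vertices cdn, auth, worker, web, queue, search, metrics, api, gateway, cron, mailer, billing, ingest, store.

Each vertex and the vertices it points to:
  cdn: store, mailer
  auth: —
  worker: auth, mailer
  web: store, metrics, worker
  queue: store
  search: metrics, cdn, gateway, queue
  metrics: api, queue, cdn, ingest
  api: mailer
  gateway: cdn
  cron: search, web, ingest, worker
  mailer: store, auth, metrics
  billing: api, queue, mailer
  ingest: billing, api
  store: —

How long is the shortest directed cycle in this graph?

For each vertex v, BFS finds the shortest path from v back to v.
The shortest such closed walk is metrics → cdn → mailer → metrics, length 3.

3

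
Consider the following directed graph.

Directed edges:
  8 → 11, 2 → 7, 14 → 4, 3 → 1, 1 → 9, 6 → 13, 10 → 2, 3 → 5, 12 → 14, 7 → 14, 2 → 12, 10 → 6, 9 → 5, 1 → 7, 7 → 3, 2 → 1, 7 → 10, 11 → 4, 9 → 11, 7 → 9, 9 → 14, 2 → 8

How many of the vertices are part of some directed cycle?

5

A vertex is on a directed cycle iff it belongs to a strongly connected component of size ≥ 2 (or has a self-loop).
The vertices on cycles are {1, 2, 3, 7, 10} — 5 in total.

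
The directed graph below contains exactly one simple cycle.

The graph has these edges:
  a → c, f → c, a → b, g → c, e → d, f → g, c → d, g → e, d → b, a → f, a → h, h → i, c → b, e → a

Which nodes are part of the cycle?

a, e, f, g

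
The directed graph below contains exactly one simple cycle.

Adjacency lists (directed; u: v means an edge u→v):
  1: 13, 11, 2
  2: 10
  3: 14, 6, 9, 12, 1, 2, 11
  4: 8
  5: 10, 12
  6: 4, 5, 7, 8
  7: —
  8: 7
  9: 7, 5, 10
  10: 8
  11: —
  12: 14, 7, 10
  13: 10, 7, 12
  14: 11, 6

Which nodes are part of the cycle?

5, 6, 12, 14

DFS with gray/black marking from 14:
14 gray
  11 gray
  11 black
  6 gray
    4 gray
      8 gray
        7 gray
        7 black
      8 black
    4 black
    5 gray
      10 gray
        10→8: 8 black — skip
      10 black
      12 gray
        12→14: 14 is gray → back edge
Back edge closes the cycle 14 → 6 → 5 → 12 → 14; its vertices are {5, 6, 12, 14}.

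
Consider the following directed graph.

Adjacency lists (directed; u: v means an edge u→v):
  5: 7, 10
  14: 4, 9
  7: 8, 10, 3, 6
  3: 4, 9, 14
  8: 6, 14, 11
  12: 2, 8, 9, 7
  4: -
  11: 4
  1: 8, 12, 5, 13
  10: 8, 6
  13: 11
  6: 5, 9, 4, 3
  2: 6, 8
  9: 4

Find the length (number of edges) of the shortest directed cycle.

For each vertex v, BFS finds the shortest path from v back to v.
The shortest such closed walk is 5 → 10 → 6 → 5, length 3.

3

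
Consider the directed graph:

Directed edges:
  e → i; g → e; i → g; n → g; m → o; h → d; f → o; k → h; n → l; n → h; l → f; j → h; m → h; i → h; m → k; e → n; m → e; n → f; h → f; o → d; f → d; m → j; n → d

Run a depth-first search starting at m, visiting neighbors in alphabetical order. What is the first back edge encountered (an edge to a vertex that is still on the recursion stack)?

g->e

DFS from m (visiting neighbors in alphabetical order); mark gray on enter, black on exit:
m gray
  e gray
    i gray
      g gray
        g→e: e is gray → back edge
First back edge: g → e.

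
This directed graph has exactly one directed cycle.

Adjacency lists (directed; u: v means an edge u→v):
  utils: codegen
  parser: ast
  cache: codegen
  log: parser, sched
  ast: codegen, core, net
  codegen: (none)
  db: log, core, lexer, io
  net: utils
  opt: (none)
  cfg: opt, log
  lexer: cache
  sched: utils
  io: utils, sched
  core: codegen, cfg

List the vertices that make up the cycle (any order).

ast, cfg, log, core, parser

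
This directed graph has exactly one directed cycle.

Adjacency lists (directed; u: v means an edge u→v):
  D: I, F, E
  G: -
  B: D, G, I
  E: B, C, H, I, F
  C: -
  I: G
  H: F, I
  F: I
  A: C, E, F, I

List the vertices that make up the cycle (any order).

B, D, E

DFS with gray/black marking from E:
E gray
  B gray
    D gray
      I gray
        G gray
        G black
      I black
      F gray
        F→I: I black — skip
      F black
      D→E: E is gray → back edge
Back edge closes the cycle E → B → D → E; its vertices are {B, D, E}.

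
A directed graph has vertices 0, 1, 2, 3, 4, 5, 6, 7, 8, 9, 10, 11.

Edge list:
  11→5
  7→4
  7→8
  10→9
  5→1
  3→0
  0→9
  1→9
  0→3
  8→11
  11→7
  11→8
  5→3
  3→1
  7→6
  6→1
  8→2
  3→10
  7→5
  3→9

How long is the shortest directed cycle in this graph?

2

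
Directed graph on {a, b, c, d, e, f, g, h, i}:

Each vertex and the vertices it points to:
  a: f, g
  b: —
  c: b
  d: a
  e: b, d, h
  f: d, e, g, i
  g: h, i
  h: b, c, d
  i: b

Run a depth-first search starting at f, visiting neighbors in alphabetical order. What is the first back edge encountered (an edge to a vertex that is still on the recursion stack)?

DFS from f (visiting neighbors in alphabetical order); mark gray on enter, black on exit:
f gray
  d gray
    a gray
      a→f: f is gray → back edge
First back edge: a → f.

a->f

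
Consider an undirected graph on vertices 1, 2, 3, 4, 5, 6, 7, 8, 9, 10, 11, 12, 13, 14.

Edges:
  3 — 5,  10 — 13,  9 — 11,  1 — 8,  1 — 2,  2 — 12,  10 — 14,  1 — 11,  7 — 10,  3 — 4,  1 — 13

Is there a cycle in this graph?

No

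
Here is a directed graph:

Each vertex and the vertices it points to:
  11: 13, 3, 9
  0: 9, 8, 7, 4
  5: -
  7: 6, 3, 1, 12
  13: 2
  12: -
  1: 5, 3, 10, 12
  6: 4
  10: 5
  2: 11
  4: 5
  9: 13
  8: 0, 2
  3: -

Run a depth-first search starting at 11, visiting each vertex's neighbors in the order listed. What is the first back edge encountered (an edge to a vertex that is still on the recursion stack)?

DFS from 11 (visiting each vertex's neighbors in the order listed); mark gray on enter, black on exit:
11 gray
  13 gray
    2 gray
      2→11: 11 is gray → back edge
First back edge: 2 → 11.

2->11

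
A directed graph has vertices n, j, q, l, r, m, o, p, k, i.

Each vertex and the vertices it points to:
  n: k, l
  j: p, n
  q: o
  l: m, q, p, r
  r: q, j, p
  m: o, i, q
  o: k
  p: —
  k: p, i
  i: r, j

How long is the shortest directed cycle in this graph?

4

For each vertex v, BFS finds the shortest path from v back to v.
The shortest such closed walk is n → k → i → j → n, length 4.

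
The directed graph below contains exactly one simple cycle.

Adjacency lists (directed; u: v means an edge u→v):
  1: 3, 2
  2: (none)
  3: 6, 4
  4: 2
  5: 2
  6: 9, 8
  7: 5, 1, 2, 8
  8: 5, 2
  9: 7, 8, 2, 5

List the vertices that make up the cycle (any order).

DFS with gray/black marking from 3:
3 gray
  6 gray
    9 gray
      7 gray
        5 gray
          2 gray
          2 black
        5 black
        1 gray
          1→3: 3 is gray → back edge
Back edge closes the cycle 3 → 6 → 9 → 7 → 1 → 3; its vertices are {1, 3, 6, 7, 9}.

1, 3, 6, 7, 9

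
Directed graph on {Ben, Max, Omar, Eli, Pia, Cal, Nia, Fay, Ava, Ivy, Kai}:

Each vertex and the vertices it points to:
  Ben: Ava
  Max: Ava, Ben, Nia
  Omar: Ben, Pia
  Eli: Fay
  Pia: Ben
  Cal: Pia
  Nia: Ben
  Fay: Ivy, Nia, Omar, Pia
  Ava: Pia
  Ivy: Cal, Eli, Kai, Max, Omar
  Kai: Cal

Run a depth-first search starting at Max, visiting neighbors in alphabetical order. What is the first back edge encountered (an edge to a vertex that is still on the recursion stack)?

Ben→Ava

DFS from Max (visiting neighbors in alphabetical order); mark gray on enter, black on exit:
Max gray
  Ava gray
    Pia gray
      Ben gray
        Ben→Ava: Ava is gray → back edge
First back edge: Ben → Ava.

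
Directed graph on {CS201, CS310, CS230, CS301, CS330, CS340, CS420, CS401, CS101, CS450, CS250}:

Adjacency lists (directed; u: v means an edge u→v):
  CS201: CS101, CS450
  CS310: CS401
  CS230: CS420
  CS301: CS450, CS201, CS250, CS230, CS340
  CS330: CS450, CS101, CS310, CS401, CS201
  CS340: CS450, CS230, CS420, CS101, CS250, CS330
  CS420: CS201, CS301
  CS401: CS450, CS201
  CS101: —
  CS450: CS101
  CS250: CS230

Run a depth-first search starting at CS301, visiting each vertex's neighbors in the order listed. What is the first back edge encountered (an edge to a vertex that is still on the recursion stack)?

DFS from CS301 (visiting each vertex's neighbors in the order listed); mark gray on enter, black on exit:
CS301 gray
  CS450 gray
    CS101 gray
    CS101 black
  CS450 black
  CS201 gray
    CS201→CS101: CS101 black — skip
    CS201→CS450: CS450 black — skip
  CS201 black
  CS250 gray
    CS230 gray
      CS420 gray
        CS420→CS201: CS201 black — skip
        CS420→CS301: CS301 is gray → back edge
First back edge: CS420 → CS301.

CS420->CS301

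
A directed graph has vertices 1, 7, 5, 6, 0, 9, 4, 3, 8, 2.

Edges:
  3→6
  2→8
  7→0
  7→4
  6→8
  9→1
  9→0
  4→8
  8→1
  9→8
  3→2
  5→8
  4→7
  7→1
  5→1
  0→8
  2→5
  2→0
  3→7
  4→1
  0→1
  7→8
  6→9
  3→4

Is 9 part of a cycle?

9 lies on a cycle iff there is a path from 9 back to itself.
Exploring from 9, it never reaches itself; equivalently, its strongly connected component is a singleton.

No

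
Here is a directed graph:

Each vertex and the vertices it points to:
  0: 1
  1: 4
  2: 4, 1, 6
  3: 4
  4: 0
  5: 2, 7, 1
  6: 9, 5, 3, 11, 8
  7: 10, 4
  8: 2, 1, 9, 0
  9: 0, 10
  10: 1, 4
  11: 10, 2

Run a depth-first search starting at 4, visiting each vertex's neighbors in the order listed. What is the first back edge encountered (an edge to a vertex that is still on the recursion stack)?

DFS from 4 (visiting each vertex's neighbors in the order listed); mark gray on enter, black on exit:
4 gray
  0 gray
    1 gray
      1→4: 4 is gray → back edge
First back edge: 1 → 4.

1→4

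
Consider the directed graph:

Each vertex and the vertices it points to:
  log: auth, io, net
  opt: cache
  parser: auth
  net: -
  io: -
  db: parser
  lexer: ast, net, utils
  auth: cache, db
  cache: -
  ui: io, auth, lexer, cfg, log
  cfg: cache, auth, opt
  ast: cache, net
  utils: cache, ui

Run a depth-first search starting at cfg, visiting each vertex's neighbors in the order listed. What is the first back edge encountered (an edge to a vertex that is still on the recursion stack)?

parser->auth

DFS from cfg (visiting each vertex's neighbors in the order listed); mark gray on enter, black on exit:
cfg gray
  cache gray
  cache black
  auth gray
    auth→cache: cache black — skip
    db gray
      parser gray
        parser→auth: auth is gray → back edge
First back edge: parser → auth.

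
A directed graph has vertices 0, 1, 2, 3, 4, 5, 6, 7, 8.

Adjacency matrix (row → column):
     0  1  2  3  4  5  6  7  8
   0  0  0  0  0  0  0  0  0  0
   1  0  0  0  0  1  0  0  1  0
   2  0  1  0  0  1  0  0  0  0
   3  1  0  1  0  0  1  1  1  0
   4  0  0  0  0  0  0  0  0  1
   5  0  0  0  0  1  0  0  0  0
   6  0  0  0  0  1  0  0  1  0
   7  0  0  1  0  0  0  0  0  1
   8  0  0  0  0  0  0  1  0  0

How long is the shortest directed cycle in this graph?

For each vertex v, BFS finds the shortest path from v back to v.
The shortest such closed walk is 2 → 1 → 7 → 2, length 3.

3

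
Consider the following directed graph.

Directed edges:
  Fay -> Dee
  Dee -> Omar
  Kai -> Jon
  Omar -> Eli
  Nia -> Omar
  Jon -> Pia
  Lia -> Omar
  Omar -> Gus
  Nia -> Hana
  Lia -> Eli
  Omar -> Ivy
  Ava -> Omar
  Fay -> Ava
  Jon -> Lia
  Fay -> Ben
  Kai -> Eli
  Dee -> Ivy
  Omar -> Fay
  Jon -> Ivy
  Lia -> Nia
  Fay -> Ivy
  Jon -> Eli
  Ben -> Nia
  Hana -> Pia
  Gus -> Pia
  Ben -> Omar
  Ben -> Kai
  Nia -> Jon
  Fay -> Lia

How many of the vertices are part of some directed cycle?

9

A vertex is on a directed cycle iff it belongs to a strongly connected component of size ≥ 2 (or has a self-loop).
The vertices on cycles are {Ava, Ben, Dee, Fay, Jon, Kai, Lia, Nia, Omar} — 9 in total.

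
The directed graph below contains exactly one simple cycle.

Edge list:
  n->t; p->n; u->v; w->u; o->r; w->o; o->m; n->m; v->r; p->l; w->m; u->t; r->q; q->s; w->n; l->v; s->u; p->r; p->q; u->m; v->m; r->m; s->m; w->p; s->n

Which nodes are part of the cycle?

q, r, s, u, v

DFS with gray/black marking from q:
q gray
  s gray
    u gray
      v gray
        r gray
          r→q: q is gray → back edge
Back edge closes the cycle q → s → u → v → r → q; its vertices are {q, r, s, u, v}.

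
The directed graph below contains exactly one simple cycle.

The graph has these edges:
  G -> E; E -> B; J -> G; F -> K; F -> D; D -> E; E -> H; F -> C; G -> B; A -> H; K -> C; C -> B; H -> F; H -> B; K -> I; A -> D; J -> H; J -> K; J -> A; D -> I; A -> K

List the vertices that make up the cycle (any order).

DFS with gray/black marking from H:
H gray
  F gray
    K gray
      C gray
        B gray
        B black
      C black
      I gray
      I black
    K black
    D gray
      E gray
        E→B: B black — skip
        E→H: H is gray → back edge
Back edge closes the cycle H → F → D → E → H; its vertices are {D, E, F, H}.

D, E, F, H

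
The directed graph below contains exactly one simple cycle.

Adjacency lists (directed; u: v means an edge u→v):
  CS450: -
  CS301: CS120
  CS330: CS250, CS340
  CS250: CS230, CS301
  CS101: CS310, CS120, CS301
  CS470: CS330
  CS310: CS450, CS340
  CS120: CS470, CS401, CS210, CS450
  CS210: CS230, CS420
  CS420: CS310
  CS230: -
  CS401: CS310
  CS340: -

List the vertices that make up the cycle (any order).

CS120, CS250, CS301, CS330, CS470

DFS with gray/black marking from CS120:
CS120 gray
  CS470 gray
    CS330 gray
      CS250 gray
        CS230 gray
        CS230 black
        CS301 gray
          CS301→CS120: CS120 is gray → back edge
Back edge closes the cycle CS120 → CS470 → CS330 → CS250 → CS301 → CS120; its vertices are {CS120, CS250, CS301, CS330, CS470}.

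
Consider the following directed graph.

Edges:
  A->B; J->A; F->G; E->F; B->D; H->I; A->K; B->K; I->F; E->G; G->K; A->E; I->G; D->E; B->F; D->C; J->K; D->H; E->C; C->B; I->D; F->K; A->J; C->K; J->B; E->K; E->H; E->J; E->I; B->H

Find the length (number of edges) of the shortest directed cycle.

2

For each vertex v, BFS finds the shortest path from v back to v.
The shortest such closed walk is A → J → A, length 2.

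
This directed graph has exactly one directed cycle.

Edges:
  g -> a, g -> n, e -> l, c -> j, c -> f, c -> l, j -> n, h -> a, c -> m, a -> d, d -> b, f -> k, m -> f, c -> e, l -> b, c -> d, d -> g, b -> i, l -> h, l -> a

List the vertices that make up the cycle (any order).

DFS with gray/black marking from d:
d gray
  g gray
    a gray
      a→d: d is gray → back edge
Back edge closes the cycle d → g → a → d; its vertices are {a, d, g}.

a, d, g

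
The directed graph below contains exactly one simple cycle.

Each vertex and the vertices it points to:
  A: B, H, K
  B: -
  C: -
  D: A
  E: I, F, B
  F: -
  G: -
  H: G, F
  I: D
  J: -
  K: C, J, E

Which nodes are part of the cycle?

A, D, E, I, K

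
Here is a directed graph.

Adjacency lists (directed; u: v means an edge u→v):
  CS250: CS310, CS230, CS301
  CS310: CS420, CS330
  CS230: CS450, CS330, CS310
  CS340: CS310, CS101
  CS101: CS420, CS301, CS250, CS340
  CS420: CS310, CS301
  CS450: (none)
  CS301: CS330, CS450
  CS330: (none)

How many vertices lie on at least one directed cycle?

4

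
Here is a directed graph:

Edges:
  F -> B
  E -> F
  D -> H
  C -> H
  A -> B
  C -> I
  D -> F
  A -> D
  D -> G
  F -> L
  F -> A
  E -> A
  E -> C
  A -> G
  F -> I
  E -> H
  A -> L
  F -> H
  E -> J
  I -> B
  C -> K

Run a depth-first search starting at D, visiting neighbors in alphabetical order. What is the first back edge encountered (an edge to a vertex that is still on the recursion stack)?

A->D

DFS from D (visiting neighbors in alphabetical order); mark gray on enter, black on exit:
D gray
  F gray
    A gray
      B gray
      B black
      A→D: D is gray → back edge
First back edge: A → D.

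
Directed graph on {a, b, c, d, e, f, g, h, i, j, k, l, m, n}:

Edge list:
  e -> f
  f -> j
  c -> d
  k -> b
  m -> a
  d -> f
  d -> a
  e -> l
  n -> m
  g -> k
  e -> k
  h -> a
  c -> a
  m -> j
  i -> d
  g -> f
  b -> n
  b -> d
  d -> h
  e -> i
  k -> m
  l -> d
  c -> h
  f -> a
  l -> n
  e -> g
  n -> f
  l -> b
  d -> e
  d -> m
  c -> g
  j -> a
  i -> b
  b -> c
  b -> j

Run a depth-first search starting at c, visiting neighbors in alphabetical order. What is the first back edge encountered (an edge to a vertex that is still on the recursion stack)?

DFS from c (visiting neighbors in alphabetical order); mark gray on enter, black on exit:
c gray
  a gray
  a black
  d gray
    d→a: a black — skip
    e gray
      f gray
        f→a: a black — skip
        j gray
          j→a: a black — skip
        j black
      f black
      g gray
        g→f: f black — skip
        k gray
          b gray
            b→c: c is gray → back edge
First back edge: b → c.

b->c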